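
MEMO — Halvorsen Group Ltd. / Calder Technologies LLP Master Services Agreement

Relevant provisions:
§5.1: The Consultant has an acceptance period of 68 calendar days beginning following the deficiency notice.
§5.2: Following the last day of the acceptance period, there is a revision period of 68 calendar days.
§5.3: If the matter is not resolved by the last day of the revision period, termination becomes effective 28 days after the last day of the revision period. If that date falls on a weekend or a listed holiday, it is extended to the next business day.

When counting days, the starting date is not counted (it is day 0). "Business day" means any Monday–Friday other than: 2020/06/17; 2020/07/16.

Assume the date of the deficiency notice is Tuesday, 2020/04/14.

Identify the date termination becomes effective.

The last day of the acceptance period: 2020/04/14 + 68 days = 2020/06/21.
The last day of the revision period: 68 calendar days after 2020/06/21 is 2020/08/28.
The date termination becomes effective: 28 calendar days after 2020/08/28 is 2020/09/25. 2020/09/25 is a Friday and is not a listed holiday, so no roll-forward applies.

2020/09/25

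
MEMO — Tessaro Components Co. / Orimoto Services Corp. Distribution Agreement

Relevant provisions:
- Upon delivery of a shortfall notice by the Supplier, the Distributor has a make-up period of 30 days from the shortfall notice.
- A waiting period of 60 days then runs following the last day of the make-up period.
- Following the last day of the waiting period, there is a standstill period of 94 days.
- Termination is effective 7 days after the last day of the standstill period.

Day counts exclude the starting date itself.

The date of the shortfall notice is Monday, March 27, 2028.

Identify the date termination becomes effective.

October 4, 2028

The last day of the make-up period: March 27, 2028 + 30 days = April 26, 2028.
The last day of the waiting period: April 26, 2028 + 60 days = June 25, 2028.
The last day of the standstill period: 94 calendar days after June 25, 2028 is September 27, 2028.
The date termination becomes effective: September 27, 2028 + 7 days = October 4, 2028.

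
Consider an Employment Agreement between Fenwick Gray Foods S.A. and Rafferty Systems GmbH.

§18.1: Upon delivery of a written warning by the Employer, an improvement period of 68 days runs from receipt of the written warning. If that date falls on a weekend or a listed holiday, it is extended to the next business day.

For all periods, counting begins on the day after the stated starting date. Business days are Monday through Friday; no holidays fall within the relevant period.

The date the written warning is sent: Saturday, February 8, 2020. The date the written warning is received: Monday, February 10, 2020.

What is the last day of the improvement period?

Adding 68 calendar days to February 10, 2020 gives April 18, 2020, which is the last day of the improvement period. That falls on a Saturday, so it rolls to the next business day, Monday, April 20, 2020.

April 20, 2020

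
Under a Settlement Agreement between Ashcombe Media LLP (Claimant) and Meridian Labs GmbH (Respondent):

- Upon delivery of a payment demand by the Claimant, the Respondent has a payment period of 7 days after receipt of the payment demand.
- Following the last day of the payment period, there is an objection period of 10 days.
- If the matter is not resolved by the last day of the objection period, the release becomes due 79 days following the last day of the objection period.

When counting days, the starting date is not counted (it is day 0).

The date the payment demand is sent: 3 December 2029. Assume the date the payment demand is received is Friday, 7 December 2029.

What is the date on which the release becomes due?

13 March 2030

The last day of the payment period: 7 December 2029 + 7 days = 14 December 2029.
Adding 10 calendar days to 14 December 2029 gives 24 December 2029, which is the last day of the objection period.
The date on which the release becomes due: 24 December 2029 + 79 days = 13 March 2030.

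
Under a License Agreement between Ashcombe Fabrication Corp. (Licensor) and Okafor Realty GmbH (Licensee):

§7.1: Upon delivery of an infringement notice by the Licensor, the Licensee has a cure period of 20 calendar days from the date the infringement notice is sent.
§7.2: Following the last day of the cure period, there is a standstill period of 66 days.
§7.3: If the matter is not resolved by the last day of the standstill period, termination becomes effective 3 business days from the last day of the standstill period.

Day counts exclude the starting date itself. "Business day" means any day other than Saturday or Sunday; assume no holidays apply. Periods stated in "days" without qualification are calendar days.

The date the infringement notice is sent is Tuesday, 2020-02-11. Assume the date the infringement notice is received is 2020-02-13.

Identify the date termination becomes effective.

2020-05-12

Adding 20 calendar days to 2020-02-11 gives 2020-03-02, which is the last day of the cure period.
The last day of the standstill period: 2020-03-02 + 66 days = 2020-05-07.
The date termination becomes effective: counting 3 business days from Thursday, 2020-05-07 (May 8, May 11, May 12, skipping weekends) reaches Tuesday, 2020-05-12.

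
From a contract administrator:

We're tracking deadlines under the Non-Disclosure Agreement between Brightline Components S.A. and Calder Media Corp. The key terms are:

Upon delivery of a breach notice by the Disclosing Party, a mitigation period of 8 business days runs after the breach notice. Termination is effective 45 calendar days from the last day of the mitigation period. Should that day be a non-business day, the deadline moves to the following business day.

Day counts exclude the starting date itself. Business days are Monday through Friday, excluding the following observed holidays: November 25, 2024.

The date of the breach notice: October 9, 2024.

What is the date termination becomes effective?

December 5, 2024

The last day of the mitigation period: counting 8 business days from Wednesday, October 9, 2024 (Oct 10, Oct 11, Oct 14, Oct 15, Oct 16, Oct 17, Oct 18, Oct 21, skipping weekends) reaches Monday, October 21, 2024.
Adding 45 calendar days to October 21, 2024 gives December 5, 2024, which is the date termination becomes effective. December 5, 2024 is a Thursday and is not a listed holiday, so no roll-forward applies.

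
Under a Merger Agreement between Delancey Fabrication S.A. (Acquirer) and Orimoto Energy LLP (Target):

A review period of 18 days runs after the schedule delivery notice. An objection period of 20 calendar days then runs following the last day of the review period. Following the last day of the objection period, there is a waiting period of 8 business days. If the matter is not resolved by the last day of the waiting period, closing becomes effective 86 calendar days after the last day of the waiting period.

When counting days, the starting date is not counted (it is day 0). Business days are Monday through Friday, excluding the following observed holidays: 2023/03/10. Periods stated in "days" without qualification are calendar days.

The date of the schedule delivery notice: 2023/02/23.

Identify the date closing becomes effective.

2023/07/07

Adding 18 calendar days to 2023/02/23 gives 2023/03/13, which is the last day of the review period.
The last day of the objection period: 20 calendar days after 2023/03/13 is 2023/04/02.
From Sunday, 2023/04/02, 8 business days (Apr 3, Apr 4, Apr 5, Apr 6, Apr 7, Apr 10, Apr 11, Apr 12, skipping weekends) brings us to Wednesday, 2023/04/12, which is the last day of the waiting period.
Adding 86 calendar days to 2023/04/12 gives 2023/07/07, which is the date closing becomes effective.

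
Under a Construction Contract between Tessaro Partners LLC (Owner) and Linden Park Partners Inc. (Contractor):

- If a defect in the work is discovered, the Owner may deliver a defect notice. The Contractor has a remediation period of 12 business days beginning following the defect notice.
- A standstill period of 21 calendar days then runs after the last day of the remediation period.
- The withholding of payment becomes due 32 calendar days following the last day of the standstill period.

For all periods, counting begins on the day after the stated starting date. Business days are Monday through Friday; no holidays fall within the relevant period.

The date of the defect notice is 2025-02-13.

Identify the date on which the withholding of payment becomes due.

2025-04-25

The last day of the remediation period: 12 business days after Thursday, 2025-02-13, skipping weekends — Feb 14, Feb 17, Feb 18, Feb 19, …, Feb 27, Feb 28, Mar 3 — lands on Monday, 2025-03-03.
The last day of the standstill period: 21 calendar days after 2025-03-03 is 2025-03-24.
The date on which the withholding of payment becomes due: 32 calendar days after 2025-03-24 is 2025-04-25.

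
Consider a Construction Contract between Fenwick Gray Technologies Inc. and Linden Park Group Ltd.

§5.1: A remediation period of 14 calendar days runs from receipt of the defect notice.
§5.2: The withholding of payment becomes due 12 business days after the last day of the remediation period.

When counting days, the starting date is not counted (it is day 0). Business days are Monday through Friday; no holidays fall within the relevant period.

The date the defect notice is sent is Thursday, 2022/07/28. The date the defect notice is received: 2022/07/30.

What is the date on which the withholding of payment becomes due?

The last day of the remediation period: 2022/07/30 + 14 days = 2022/08/13.
The date on which the withholding of payment becomes due: counting 12 business days from Saturday, 2022/08/13 (Aug 15, Aug 16, Aug 17, Aug 18, …, Aug 26, Aug 29, Aug 30, skipping weekends) reaches Tuesday, 2022/08/30.

2022/08/30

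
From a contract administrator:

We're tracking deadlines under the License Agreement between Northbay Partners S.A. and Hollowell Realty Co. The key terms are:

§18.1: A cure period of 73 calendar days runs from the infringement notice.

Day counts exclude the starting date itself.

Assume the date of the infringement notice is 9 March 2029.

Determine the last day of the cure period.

21 May 2029

Adding 73 calendar days to 9 March 2029 gives 21 May 2029, which is the last day of the cure period.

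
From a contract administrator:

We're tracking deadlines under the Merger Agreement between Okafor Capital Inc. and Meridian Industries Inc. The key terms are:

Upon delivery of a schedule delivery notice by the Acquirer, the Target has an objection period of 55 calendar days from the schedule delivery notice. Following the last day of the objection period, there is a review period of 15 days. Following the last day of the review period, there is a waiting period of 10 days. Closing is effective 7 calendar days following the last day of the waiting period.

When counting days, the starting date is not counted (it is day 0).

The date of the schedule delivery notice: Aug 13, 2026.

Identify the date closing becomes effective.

Adding 55 calendar days to Aug 13, 2026 gives Oct 7, 2026, which is the last day of the objection period.
Adding 15 calendar days to Oct 7, 2026 gives Oct 22, 2026, which is the last day of the review period.
Adding 10 calendar days to Oct 22, 2026 gives Nov 1, 2026, which is the last day of the waiting period.
The date closing becomes effective: 7 calendar days after Nov 1, 2026 is Nov 8, 2026.

Nov 8, 2026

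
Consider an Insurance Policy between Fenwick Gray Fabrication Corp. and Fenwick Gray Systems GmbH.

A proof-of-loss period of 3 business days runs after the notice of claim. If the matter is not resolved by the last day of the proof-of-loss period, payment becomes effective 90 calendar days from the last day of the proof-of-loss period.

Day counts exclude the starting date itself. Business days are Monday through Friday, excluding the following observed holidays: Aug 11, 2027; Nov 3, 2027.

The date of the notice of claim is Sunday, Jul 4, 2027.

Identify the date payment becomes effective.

Oct 5, 2027

The last day of the proof-of-loss period: 3 business days after Sunday, Jul 4, 2027, skipping weekends — Jul 5, Jul 6, Jul 7 — lands on Wednesday, Jul 7, 2027.
The date payment becomes effective: Jul 7, 2027 + 90 days = Oct 5, 2027.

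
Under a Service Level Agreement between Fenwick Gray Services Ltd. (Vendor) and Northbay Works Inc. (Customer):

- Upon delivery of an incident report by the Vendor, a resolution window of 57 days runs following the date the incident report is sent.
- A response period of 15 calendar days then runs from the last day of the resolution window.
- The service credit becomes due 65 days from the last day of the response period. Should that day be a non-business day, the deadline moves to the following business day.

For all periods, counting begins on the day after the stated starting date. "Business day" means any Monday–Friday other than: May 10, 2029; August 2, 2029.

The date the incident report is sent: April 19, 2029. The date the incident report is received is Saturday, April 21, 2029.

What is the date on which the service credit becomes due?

September 3, 2029

The last day of the resolution window: April 19, 2029 + 57 days = June 15, 2029.
The last day of the response period: 15 calendar days after June 15, 2029 is June 30, 2029.
Adding 65 calendar days to June 30, 2029 gives September 3, 2029, which is the date on which the service credit becomes due. September 3, 2029 is a Monday and is not a listed holiday, so no roll-forward applies.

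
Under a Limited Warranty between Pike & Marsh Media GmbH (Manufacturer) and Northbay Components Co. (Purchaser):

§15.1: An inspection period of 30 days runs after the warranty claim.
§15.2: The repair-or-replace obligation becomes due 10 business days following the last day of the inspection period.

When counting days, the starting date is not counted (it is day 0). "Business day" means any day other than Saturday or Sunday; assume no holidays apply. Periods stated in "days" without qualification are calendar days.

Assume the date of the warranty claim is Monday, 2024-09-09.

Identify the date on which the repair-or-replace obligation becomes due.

The last day of the inspection period: 2024-09-09 + 30 days = 2024-10-09.
The date on which the repair-or-replace obligation becomes due: counting 10 business days from Wednesday, 2024-10-09 (Oct 10, Oct 11, Oct 14, Oct 15, Oct 16, Oct 17, Oct 18, Oct 21, Oct 22, Oct 23, skipping weekends) reaches Wednesday, 2024-10-23.

2024-10-23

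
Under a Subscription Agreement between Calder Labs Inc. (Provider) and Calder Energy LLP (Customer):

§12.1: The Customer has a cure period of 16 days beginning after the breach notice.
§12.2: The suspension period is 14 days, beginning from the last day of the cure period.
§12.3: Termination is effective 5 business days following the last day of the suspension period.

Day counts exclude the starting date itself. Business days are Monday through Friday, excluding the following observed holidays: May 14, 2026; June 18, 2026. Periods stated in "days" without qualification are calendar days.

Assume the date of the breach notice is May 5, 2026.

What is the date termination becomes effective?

June 11, 2026

Adding 16 calendar days to May 5, 2026 gives May 21, 2026, which is the last day of the cure period.
The last day of the suspension period: May 21, 2026 + 14 days = June 4, 2026.
The date termination becomes effective: counting 5 business days from Thursday, June 4, 2026 (Jun 5, Jun 8, Jun 9, Jun 10, Jun 11, skipping weekends) reaches Thursday, June 11, 2026.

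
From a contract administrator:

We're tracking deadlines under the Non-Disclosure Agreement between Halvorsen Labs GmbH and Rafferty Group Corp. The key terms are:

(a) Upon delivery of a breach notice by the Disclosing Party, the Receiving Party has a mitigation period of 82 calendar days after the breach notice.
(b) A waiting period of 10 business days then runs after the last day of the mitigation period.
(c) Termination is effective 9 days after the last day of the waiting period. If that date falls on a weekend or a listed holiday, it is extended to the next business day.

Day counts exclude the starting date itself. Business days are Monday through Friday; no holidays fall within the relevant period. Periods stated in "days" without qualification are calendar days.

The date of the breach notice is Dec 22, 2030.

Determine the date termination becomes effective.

Apr 7, 2031

Adding 82 calendar days to Dec 22, 2030 gives Mar 14, 2031, which is the last day of the mitigation period.
The last day of the waiting period: counting 10 business days from Friday, Mar 14, 2031 (Mar 17, Mar 18, Mar 19, Mar 20, Mar 21, Mar 24, Mar 25, Mar 26, Mar 27, Mar 28, skipping weekends) reaches Friday, Mar 28, 2031.
The date termination becomes effective: 9 calendar days after Mar 28, 2031 is Apr 6, 2031. That falls on a Sunday, so it rolls to the next business day, Monday, Apr 7, 2031.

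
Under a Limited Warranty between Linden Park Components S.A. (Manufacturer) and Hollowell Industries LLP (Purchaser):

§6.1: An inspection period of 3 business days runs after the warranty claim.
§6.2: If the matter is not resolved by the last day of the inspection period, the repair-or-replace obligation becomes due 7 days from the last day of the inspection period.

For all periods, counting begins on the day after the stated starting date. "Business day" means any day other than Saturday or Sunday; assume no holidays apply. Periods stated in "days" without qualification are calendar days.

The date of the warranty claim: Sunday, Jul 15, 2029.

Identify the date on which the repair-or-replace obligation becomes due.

Jul 25, 2029

The last day of the inspection period: 3 business days after Sunday, Jul 15, 2029, skipping weekends — Jul 16, Jul 17, Jul 18 — lands on Wednesday, Jul 18, 2029.
The date on which the repair-or-replace obligation becomes due: Jul 18, 2029 + 7 days = Jul 25, 2029.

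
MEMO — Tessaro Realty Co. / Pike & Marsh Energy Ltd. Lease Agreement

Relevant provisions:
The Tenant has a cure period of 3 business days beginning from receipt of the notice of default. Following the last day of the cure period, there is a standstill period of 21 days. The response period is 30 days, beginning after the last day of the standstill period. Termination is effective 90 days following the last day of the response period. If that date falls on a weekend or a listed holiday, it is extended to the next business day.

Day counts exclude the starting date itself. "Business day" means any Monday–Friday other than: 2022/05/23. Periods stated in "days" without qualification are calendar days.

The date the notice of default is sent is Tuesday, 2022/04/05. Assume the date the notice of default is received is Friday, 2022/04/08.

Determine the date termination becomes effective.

2022/09/01

The last day of the cure period: 3 business days after Friday, 2022/04/08, skipping weekends — Apr 11, Apr 12, Apr 13 — lands on Wednesday, 2022/04/13.
The last day of the standstill period: 21 calendar days after 2022/04/13 is 2022/05/04.
The last day of the response period: 2022/05/04 + 30 days = 2022/06/03.
The date termination becomes effective: 90 calendar days after 2022/06/03 is 2022/09/01. 2022/09/01 is a Thursday and is not a listed holiday, so no roll-forward applies.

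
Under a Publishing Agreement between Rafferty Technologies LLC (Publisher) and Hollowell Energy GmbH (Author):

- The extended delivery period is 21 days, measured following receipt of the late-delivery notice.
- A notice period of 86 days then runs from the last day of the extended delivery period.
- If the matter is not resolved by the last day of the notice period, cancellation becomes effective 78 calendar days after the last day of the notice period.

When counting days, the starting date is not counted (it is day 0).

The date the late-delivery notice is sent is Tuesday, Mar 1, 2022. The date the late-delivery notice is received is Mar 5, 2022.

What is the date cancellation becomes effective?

The last day of the extended delivery period: Mar 5, 2022 + 21 days = Mar 26, 2022.
The last day of the notice period: Mar 26, 2022 + 86 days = Jun 20, 2022.
The date cancellation becomes effective: Jun 20, 2022 + 78 days = Sep 6, 2022.

Sep 6, 2022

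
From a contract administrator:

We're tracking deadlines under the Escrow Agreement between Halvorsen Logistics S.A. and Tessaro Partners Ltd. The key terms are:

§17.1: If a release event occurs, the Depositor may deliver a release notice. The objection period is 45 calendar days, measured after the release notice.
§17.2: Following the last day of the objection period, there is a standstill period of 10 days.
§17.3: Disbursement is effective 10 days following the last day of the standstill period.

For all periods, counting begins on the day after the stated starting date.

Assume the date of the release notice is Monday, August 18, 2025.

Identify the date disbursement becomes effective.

October 22, 2025

The last day of the objection period: 45 calendar days after August 18, 2025 is October 2, 2025.
Adding 10 calendar days to October 2, 2025 gives October 12, 2025, which is the last day of the standstill period.
The date disbursement becomes effective: 10 calendar days after October 12, 2025 is October 22, 2025.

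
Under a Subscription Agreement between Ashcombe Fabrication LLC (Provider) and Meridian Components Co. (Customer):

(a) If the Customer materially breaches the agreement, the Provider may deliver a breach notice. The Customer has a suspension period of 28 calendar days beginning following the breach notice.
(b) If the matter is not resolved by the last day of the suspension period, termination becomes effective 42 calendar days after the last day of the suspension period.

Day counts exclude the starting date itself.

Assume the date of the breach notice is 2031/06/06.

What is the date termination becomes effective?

The last day of the suspension period: 2031/06/06 + 28 days = 2031/07/04.
The date termination becomes effective: 2031/07/04 + 42 days = 2031/08/15.

2031/08/15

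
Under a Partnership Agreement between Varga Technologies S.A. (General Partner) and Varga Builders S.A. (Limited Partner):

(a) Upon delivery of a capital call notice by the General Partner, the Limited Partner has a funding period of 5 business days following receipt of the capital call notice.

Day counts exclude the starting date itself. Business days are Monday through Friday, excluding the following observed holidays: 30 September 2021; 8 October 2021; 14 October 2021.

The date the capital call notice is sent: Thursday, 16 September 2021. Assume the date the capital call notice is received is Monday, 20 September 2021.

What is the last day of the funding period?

27 September 2021

From Monday, 20 September 2021, 5 business days (Sep 21, Sep 22, Sep 23, Sep 24, Sep 27, skipping weekends) brings us to Monday, 27 September 2021, which is the last day of the funding period.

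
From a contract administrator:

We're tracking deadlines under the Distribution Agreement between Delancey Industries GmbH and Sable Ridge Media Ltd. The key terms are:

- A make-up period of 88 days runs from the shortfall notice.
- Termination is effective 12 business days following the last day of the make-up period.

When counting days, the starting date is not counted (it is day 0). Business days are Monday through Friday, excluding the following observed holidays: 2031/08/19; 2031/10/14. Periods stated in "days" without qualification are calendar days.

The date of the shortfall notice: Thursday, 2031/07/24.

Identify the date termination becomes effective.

2031/11/05

Adding 88 calendar days to 2031/07/24 gives 2031/10/20, which is the last day of the make-up period.
The date termination becomes effective: counting 12 business days from Monday, 2031/10/20 (Oct 21, Oct 22, Oct 23, Oct 24, …, Nov 3, Nov 4, Nov 5, skipping weekends) reaches Wednesday, 2031/11/05.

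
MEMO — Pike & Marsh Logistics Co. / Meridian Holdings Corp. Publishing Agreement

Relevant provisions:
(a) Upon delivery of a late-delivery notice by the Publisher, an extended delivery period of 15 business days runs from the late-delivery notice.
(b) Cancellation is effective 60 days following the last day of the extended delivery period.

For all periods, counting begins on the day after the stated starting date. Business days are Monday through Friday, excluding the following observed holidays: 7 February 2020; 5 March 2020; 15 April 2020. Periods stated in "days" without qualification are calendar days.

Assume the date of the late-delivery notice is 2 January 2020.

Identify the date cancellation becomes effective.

The last day of the extended delivery period: counting 15 business days from Thursday, 2 January 2020 (Jan 3, Jan 6, Jan 7, Jan 8, …, Jan 21, Jan 22, Jan 23, skipping weekends) reaches Thursday, 23 January 2020.
Adding 60 calendar days to 23 January 2020 gives 23 March 2020, which is the date cancellation becomes effective.

23 March 2020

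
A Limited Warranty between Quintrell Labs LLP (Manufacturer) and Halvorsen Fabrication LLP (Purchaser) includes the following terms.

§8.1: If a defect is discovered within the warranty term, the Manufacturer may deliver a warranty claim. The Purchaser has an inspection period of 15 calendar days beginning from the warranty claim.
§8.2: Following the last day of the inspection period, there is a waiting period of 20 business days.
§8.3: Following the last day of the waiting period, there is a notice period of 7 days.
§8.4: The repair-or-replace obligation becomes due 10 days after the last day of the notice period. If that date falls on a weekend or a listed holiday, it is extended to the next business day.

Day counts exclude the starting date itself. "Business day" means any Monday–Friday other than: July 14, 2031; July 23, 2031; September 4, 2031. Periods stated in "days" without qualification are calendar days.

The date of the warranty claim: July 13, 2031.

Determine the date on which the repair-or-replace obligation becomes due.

Adding 15 calendar days to July 13, 2031 gives July 28, 2031, which is the last day of the inspection period.
The last day of the waiting period: 20 business days after Monday, July 28, 2031, skipping weekends — Jul 29, Jul 30, Jul 31, Aug 1, …, Aug 21, Aug 22, Aug 25 — lands on Monday, August 25, 2031.
The last day of the notice period: August 25, 2031 + 7 days = September 1, 2031.
The date on which the repair-or-replace obligation becomes due: September 1, 2031 + 10 days = September 11, 2031. September 11, 2031 is a Thursday and is not a listed holiday, so no roll-forward applies.

September 11, 2031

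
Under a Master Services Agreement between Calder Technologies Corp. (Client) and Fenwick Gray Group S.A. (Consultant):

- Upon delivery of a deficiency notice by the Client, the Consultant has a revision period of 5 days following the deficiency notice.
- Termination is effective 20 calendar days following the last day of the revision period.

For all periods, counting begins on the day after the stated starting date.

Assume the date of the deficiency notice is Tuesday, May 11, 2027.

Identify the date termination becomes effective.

Jun 5, 2027

Adding 5 calendar days to May 11, 2027 gives May 16, 2027, which is the last day of the revision period.
The date termination becomes effective: May 16, 2027 + 20 days = Jun 5, 2027.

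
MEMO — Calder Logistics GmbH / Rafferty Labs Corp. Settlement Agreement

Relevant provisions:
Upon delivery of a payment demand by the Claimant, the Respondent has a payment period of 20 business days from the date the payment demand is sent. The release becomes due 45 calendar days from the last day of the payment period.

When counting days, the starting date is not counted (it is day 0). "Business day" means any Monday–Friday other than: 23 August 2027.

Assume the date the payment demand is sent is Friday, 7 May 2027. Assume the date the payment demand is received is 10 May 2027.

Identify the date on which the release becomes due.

The last day of the payment period: 20 business days after Friday, 7 May 2027, skipping weekends — May 10, May 11, May 12, May 13, …, Jun 2, Jun 3, Jun 4 — lands on Friday, 4 June 2027.
The date on which the release becomes due: 45 calendar days after 4 June 2027 is 19 July 2027.

19 July 2027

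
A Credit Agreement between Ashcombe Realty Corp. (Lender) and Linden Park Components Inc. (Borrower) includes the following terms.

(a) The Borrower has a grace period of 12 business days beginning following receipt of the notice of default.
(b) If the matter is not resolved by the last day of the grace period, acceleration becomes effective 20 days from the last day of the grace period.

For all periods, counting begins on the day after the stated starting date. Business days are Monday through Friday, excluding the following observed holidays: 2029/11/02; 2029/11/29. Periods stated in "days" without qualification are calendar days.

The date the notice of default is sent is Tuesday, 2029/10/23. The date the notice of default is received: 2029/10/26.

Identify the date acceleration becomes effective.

From Friday, 2029/10/26, 12 business days (Oct 29, Oct 30, Oct 31, Nov 1, …, Nov 12, Nov 13, Nov 14, skipping weekends and the listed holiday on Nov 2) brings us to Wednesday, 2029/11/14, which is the last day of the grace period.
Adding 20 calendar days to 2029/11/14 gives 2029/12/04, which is the date acceleration becomes effective.

2029/12/04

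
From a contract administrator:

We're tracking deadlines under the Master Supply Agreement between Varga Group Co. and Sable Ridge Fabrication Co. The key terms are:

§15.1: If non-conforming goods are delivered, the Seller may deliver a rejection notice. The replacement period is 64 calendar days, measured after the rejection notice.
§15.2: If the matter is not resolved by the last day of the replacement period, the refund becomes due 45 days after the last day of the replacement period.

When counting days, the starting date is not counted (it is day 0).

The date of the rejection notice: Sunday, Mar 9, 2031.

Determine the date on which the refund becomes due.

Jun 26, 2031

Adding 64 calendar days to Mar 9, 2031 gives May 12, 2031, which is the last day of the replacement period.
Adding 45 calendar days to May 12, 2031 gives Jun 26, 2031, which is the date on which the refund becomes due.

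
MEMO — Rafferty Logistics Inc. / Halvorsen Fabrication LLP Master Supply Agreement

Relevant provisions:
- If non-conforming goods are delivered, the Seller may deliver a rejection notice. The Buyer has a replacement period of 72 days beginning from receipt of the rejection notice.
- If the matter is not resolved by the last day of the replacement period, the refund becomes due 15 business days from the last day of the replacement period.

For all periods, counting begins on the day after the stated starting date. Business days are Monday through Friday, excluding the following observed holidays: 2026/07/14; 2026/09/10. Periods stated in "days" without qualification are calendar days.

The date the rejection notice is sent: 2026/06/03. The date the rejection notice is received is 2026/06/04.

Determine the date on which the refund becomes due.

The last day of the replacement period: 2026/06/04 + 72 days = 2026/08/15.
The date on which the refund becomes due: counting 15 business days from Saturday, 2026/08/15 (Aug 17, Aug 18, Aug 19, Aug 20, …, Sep 2, Sep 3, Sep 4, skipping weekends) reaches Friday, 2026/09/04.

2026/09/04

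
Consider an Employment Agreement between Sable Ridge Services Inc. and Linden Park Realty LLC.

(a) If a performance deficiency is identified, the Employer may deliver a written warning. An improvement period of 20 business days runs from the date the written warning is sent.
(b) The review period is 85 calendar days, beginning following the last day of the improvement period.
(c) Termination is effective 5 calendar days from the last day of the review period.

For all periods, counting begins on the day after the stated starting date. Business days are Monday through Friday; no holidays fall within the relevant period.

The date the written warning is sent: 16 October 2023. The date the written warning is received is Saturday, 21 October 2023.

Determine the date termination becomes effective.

11 February 2024

From Monday, 16 October 2023, 20 business days (Oct 17, Oct 18, Oct 19, Oct 20, …, Nov 9, Nov 10, Nov 13, skipping weekends) brings us to Monday, 13 November 2023, which is the last day of the improvement period.
The last day of the review period: 13 November 2023 + 85 days = 6 February 2024.
Adding 5 calendar days to 6 February 2024 gives 11 February 2024, which is the date termination becomes effective.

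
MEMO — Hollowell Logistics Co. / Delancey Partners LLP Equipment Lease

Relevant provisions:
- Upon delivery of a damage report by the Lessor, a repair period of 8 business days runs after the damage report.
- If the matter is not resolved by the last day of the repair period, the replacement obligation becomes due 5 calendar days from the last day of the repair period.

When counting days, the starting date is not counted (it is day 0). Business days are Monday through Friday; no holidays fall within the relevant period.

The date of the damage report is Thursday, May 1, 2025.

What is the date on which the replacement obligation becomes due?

From Thursday, May 1, 2025, 8 business days (May 2, May 5, May 6, May 7, May 8, May 9, May 12, May 13, skipping weekends) brings us to Tuesday, May 13, 2025, which is the last day of the repair period.
Adding 5 calendar days to May 13, 2025 gives May 18, 2025, which is the date on which the replacement obligation becomes due.

May 18, 2025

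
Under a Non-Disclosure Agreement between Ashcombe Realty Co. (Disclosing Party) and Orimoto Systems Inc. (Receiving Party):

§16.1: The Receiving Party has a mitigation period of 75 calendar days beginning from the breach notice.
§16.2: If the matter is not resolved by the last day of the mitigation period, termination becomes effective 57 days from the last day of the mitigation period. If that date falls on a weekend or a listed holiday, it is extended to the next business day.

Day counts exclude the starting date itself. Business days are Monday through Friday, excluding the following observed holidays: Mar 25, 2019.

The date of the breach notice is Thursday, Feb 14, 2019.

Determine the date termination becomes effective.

Jun 26, 2019

The last day of the mitigation period: 75 calendar days after Feb 14, 2019 is Apr 30, 2019.
Adding 57 calendar days to Apr 30, 2019 gives Jun 26, 2019, which is the date termination becomes effective. Jun 26, 2019 is a Wednesday and is not a listed holiday, so no roll-forward applies.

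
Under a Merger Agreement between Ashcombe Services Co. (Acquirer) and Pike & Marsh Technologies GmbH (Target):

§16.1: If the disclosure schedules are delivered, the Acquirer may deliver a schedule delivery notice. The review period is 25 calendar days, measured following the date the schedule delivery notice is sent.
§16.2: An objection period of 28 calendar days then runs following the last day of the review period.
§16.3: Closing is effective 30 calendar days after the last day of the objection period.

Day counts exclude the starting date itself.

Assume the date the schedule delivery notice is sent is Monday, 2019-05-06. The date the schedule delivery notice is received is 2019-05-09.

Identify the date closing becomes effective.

The last day of the review period: 2019-05-06 + 25 days = 2019-05-31.
The last day of the objection period: 28 calendar days after 2019-05-31 is 2019-06-28.
The date closing becomes effective: 30 calendar days after 2019-06-28 is 2019-07-28.

2019-07-28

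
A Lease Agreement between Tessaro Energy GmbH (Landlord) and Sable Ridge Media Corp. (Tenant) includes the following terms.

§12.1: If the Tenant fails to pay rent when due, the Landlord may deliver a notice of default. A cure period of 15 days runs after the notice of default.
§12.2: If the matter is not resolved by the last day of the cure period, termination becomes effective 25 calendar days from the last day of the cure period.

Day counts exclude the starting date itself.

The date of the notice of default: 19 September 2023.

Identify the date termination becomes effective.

29 October 2023

Adding 15 calendar days to 19 September 2023 gives 4 October 2023, which is the last day of the cure period.
The date termination becomes effective: 4 October 2023 + 25 days = 29 October 2023.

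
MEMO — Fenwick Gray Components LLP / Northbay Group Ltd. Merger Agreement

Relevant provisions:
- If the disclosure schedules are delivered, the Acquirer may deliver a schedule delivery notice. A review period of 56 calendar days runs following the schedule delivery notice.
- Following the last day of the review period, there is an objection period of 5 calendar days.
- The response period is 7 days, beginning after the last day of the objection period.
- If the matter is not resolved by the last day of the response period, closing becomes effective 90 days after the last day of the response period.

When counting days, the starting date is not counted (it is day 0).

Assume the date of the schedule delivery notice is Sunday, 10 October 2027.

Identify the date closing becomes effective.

16 March 2028

The last day of the review period: 10 October 2027 + 56 days = 5 December 2027.
Adding 5 calendar days to 5 December 2027 gives 10 December 2027, which is the last day of the objection period.
Adding 7 calendar days to 10 December 2027 gives 17 December 2027, which is the last day of the response period.
The date closing becomes effective: 17 December 2027 + 90 days = 16 March 2028.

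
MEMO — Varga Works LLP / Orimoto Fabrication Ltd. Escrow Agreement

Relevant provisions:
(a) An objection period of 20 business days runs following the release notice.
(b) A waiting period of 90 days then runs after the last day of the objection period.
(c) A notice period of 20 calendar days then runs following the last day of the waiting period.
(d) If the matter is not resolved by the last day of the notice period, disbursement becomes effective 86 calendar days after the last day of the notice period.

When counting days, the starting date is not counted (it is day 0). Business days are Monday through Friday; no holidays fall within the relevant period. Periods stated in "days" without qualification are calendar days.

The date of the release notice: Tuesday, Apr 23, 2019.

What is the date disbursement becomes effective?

Dec 3, 2019

The last day of the objection period: counting 20 business days from Tuesday, Apr 23, 2019 (Apr 24, Apr 25, Apr 26, Apr 29, …, May 17, May 20, May 21, skipping weekends) reaches Tuesday, May 21, 2019.
Adding 90 calendar days to May 21, 2019 gives Aug 19, 2019, which is the last day of the waiting period.
Adding 20 calendar days to Aug 19, 2019 gives Sep 8, 2019, which is the last day of the notice period.
The date disbursement becomes effective: 86 calendar days after Sep 8, 2019 is Dec 3, 2019.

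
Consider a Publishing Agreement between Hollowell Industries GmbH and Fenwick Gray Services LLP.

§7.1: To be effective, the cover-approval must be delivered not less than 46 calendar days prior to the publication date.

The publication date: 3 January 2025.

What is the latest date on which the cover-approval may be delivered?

Counting back 46 calendar days from 3 January 2025 gives 18 November 2024.

18 November 2024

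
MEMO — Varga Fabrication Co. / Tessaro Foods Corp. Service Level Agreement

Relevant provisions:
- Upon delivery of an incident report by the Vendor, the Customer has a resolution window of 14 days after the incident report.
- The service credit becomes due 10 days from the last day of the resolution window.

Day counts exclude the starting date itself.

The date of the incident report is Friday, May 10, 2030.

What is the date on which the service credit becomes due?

June 3, 2030

Adding 14 calendar days to May 10, 2030 gives May 24, 2030, which is the last day of the resolution window.
The date on which the service credit becomes due: 10 calendar days after May 24, 2030 is June 3, 2030.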